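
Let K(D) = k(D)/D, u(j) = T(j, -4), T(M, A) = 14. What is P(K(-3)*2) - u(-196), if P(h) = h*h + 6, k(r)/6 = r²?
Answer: 1288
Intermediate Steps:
k(r) = 6*r²
u(j) = 14
K(D) = 6*D (K(D) = (6*D²)/D = 6*D)
P(h) = 6 + h² (P(h) = h² + 6 = 6 + h²)
P(K(-3)*2) - u(-196) = (6 + ((6*(-3))*2)²) - 1*14 = (6 + (-18*2)²) - 14 = (6 + (-36)²) - 14 = (6 + 1296) - 14 = 1302 - 14 = 1288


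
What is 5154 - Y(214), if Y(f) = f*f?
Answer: -40642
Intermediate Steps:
Y(f) = f²
5154 - Y(214) = 5154 - 1*214² = 5154 - 1*45796 = 5154 - 45796 = -40642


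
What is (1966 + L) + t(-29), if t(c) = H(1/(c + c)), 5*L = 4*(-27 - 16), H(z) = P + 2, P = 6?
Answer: 9698/5 ≈ 1939.6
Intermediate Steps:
H(z) = 8 (H(z) = 6 + 2 = 8)
L = -172/5 (L = (4*(-27 - 16))/5 = (4*(-43))/5 = (⅕)*(-172) = -172/5 ≈ -34.400)
t(c) = 8
(1966 + L) + t(-29) = (1966 - 172/5) + 8 = 9658/5 + 8 = 9698/5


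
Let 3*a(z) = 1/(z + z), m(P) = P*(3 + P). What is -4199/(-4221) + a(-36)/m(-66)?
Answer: 59860877/60174576 ≈ 0.99479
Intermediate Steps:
a(z) = 1/(6*z) (a(z) = 1/(3*(z + z)) = 1/(3*((2*z))) = (1/(2*z))/3 = 1/(6*z))
-4199/(-4221) + a(-36)/m(-66) = -4199/(-4221) + ((1/6)/(-36))/((-66*(3 - 66))) = -4199*(-1/4221) + ((1/6)*(-1/36))/((-66*(-63))) = 4199/4221 - 1/216/4158 = 4199/4221 - 1/216*1/4158 = 4199/4221 - 1/898128 = 59860877/60174576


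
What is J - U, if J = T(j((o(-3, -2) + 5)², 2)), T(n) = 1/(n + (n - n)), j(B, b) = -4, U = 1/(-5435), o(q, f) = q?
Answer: -5431/21740 ≈ -0.24982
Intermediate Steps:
U = -1/5435 ≈ -0.00018399
T(n) = 1/n (T(n) = 1/(n + 0) = 1/n)
J = -¼ (J = 1/(-4) = -¼ ≈ -0.25000)
J - U = -¼ - 1*(-1/5435) = -¼ + 1/5435 = -5431/21740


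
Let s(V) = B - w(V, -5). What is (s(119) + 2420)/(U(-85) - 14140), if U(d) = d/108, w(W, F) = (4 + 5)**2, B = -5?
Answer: -252072/1527205 ≈ -0.16505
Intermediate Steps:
w(W, F) = 81 (w(W, F) = 9**2 = 81)
U(d) = d/108 (U(d) = d*(1/108) = d/108)
s(V) = -86 (s(V) = -5 - 1*81 = -5 - 81 = -86)
(s(119) + 2420)/(U(-85) - 14140) = (-86 + 2420)/((1/108)*(-85) - 14140) = 2334/(-85/108 - 14140) = 2334/(-1527205/108) = 2334*(-108/1527205) = -252072/1527205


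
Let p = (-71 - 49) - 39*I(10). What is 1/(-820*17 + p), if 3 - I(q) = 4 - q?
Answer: -1/14411 ≈ -6.9391e-5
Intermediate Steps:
I(q) = -1 + q (I(q) = 3 - (4 - q) = 3 + (-4 + q) = -1 + q)
p = -471 (p = (-71 - 49) - 39*(-1 + 10) = -120 - 39*9 = -120 - 351 = -471)
1/(-820*17 + p) = 1/(-820*17 - 471) = 1/(-13940 - 471) = 1/(-14411) = -1/14411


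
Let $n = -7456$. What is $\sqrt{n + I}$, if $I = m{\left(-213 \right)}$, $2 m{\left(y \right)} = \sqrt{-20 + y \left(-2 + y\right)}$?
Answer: $\frac{\sqrt{-29824 + 10 \sqrt{1831}}}{2} \approx 85.726 i$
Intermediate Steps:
$m{\left(y \right)} = \frac{\sqrt{-20 + y \left(-2 + y\right)}}{2}$
$I = \frac{5 \sqrt{1831}}{2}$ ($I = \frac{\sqrt{-20 + \left(-213\right)^{2} - -426}}{2} = \frac{\sqrt{-20 + 45369 + 426}}{2} = \frac{\sqrt{45775}}{2} = \frac{5 \sqrt{1831}}{2} \approx 106.98$)
$\sqrt{n + I} = \sqrt{-7456 + \frac{5 \sqrt{1831}}{2}}$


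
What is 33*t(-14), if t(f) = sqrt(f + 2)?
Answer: 66*I*sqrt(3) ≈ 114.32*I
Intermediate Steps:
t(f) = sqrt(2 + f)
33*t(-14) = 33*sqrt(2 - 14) = 33*sqrt(-12) = 33*(2*I*sqrt(3)) = 66*I*sqrt(3)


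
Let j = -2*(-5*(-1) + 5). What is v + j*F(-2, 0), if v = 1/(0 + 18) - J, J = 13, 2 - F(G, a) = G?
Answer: -1673/18 ≈ -92.944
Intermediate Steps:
F(G, a) = 2 - G
j = -20 (j = -2*(5 + 5) = -2*10 = -20)
v = -233/18 (v = 1/(0 + 18) - 1*13 = 1/18 - 13 = -233/18 ≈ -12.944)
v + j*F(-2, 0) = -233/18 - 20*(2 - 1*(-2)) = -233/18 - 20*(2 + 2) = -233/18 - 20*4 = -233/18 - 80 = -1673/18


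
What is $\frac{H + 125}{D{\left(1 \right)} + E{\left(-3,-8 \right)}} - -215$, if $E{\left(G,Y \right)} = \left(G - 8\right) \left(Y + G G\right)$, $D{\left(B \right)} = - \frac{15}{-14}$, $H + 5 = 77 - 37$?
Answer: $\frac{27645}{139} \approx 198.88$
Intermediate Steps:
$H = 35$ ($H = -5 + \left(77 - 37\right) = -5 + 40 = 35$)
$D{\left(B \right)} = \frac{15}{14}$ ($D{\left(B \right)} = \left(-15\right) \left(- \frac{1}{14}\right) = \frac{15}{14}$)
$E{\left(G,Y \right)} = \left(-8 + G\right) \left(Y + G^{2}\right)$
$\frac{H + 125}{D{\left(1 \right)} + E{\left(-3,-8 \right)}} - -215 = \frac{35 + 125}{\frac{15}{14} - \left(-88 + 27 + 72\right)} - -215 = \frac{160}{\frac{15}{14} + \left(-27 + 64 - 72 + 24\right)} + 215 = \frac{160}{\frac{15}{14} - 11} + 215 = \frac{160}{- \frac{139}{14}} + 215 = 160 \left(- \frac{14}{139}\right) + 215 = - \frac{2240}{139} + 215 = \frac{27645}{139}$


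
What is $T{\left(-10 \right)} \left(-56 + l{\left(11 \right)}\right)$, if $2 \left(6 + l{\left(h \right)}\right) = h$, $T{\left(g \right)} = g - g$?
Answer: $0$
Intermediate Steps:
$T{\left(g \right)} = 0$
$l{\left(h \right)} = -6 + \frac{h}{2}$
$T{\left(-10 \right)} \left(-56 + l{\left(11 \right)}\right) = 0 \left(-56 + \left(-6 + \frac{1}{2} \cdot 11\right)\right) = 0 \left(-56 + \left(-6 + \frac{11}{2}\right)\right) = 0 \left(-56 - \frac{1}{2}\right) = 0 \left(- \frac{113}{2}\right) = 0$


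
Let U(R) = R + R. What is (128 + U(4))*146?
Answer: 19856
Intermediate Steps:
U(R) = 2*R
(128 + U(4))*146 = (128 + 2*4)*146 = (128 + 8)*146 = 136*146 = 19856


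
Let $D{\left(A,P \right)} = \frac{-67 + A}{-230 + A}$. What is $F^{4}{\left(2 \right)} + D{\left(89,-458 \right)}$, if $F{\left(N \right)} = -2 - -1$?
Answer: $\frac{119}{141} \approx 0.84397$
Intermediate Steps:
$F{\left(N \right)} = -1$ ($F{\left(N \right)} = -2 + 1 = -1$)
$D{\left(A,P \right)} = \frac{-67 + A}{-230 + A}$
$F^{4}{\left(2 \right)} + D{\left(89,-458 \right)} = \left(-1\right)^{4} + \frac{-67 + 89}{-230 + 89} = 1 + \frac{1}{-141} \cdot 22 = 1 - \frac{22}{141} = \frac{119}{141}$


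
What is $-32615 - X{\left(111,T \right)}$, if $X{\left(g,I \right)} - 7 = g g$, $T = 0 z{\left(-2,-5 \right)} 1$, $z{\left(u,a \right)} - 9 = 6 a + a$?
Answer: $-44943$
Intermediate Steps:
$z{\left(u,a \right)} = 9 + 7 a$ ($z{\left(u,a \right)} = 9 + \left(6 a + a\right) = 9 + 7 a$)
$T = 0$ ($T = 0 \left(9 + 7 \left(-5\right)\right) 1 = 0 \left(9 - 35\right) 1 = 0 \left(-26\right) 1 = 0 \cdot 1 = 0$)
$X{\left(g,I \right)} = 7 + g^{2}$ ($X{\left(g,I \right)} = 7 + g g = 7 + g^{2}$)
$-32615 - X{\left(111,T \right)} = -32615 - \left(7 + 111^{2}\right) = -32615 - \left(7 + 12321\right) = -32615 - 12328 = -44943$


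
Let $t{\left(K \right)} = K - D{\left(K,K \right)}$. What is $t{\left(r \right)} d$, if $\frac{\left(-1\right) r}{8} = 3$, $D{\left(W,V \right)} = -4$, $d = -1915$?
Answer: $38300$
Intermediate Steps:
$r = -24$ ($r = \left(-8\right) 3 = -24$)
$t{\left(K \right)} = 4 + K$ ($t{\left(K \right)} = K - -4 = K + 4 = 4 + K$)
$t{\left(r \right)} d = \left(4 - 24\right) \left(-1915\right) = \left(-20\right) \left(-1915\right) = 38300$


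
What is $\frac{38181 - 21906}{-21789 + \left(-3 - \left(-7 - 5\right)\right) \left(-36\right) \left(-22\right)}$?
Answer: $- \frac{5425}{4887} \approx -1.1101$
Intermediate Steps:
$\frac{38181 - 21906}{-21789 + \left(-3 - \left(-7 - 5\right)\right) \left(-36\right) \left(-22\right)} = \frac{16275}{-21789 + \left(-3 - -12\right) \left(-36\right) \left(-22\right)} = \frac{16275}{-21789 + \left(-3 + 12\right) \left(-36\right) \left(-22\right)} = \frac{16275}{-21789 + 9 \left(-36\right) \left(-22\right)} = \frac{16275}{-21789 - -7128} = \frac{16275}{-21789 + 7128} = \frac{16275}{-14661} = 16275 \left(- \frac{1}{14661}\right) = - \frac{5425}{4887}$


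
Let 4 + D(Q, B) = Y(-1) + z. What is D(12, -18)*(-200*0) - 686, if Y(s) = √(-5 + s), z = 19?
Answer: -686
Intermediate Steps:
D(Q, B) = 15 + I*√6 (D(Q, B) = -4 + (√(-5 - 1) + 19) = -4 + (√(-6) + 19) = -4 + (I*√6 + 19) = -4 + (19 + I*√6) = 15 + I*√6)
D(12, -18)*(-200*0) - 686 = (15 + I*√6)*(-200*0) - 686 = (15 + I*√6)*0 - 686 = 0 - 686 = -686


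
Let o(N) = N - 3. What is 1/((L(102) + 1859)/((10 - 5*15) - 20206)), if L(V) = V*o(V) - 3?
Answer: -20271/11954 ≈ -1.6958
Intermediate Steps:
o(N) = -3 + N
L(V) = -3 + V*(-3 + V) (L(V) = V*(-3 + V) - 3 = -3 + V*(-3 + V))
1/((L(102) + 1859)/((10 - 5*15) - 20206)) = 1/(((-3 + 102*(-3 + 102)) + 1859)/((10 - 5*15) - 20206)) = 1/(((-3 + 102*99) + 1859)/((10 - 75) - 20206)) = 1/(((-3 + 10098) + 1859)/(-65 - 20206)) = 1/((10095 + 1859)/(-20271)) = 1/(11954*(-1/20271)) = 1/(-11954/20271) = -20271/11954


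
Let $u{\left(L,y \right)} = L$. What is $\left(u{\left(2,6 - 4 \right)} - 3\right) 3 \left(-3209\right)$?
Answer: $9627$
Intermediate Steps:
$\left(u{\left(2,6 - 4 \right)} - 3\right) 3 \left(-3209\right) = \left(2 - 3\right) 3 \left(-3209\right) = \left(-1\right) 3 \left(-3209\right) = \left(-3\right) \left(-3209\right) = 9627$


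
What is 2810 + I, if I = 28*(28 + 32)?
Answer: 4490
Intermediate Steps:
I = 1680 (I = 28*60 = 1680)
2810 + I = 2810 + 1680 = 4490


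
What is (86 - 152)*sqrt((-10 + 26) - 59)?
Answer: -66*I*sqrt(43) ≈ -432.79*I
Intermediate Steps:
(86 - 152)*sqrt((-10 + 26) - 59) = -66*sqrt(16 - 59) = -66*I*sqrt(43)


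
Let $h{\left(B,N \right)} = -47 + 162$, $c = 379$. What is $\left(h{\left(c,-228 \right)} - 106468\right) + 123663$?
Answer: $17310$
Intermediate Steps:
$h{\left(B,N \right)} = 115$
$\left(h{\left(c,-228 \right)} - 106468\right) + 123663 = \left(115 - 106468\right) + 123663 = -106353 + 123663 = 17310$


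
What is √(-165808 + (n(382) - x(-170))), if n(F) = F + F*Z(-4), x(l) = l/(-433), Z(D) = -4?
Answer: 2*I*√7825528029/433 ≈ 408.6*I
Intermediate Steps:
x(l) = -l/433 (x(l) = l*(-1/433) = -l/433)
n(F) = -3*F (n(F) = F + F*(-4) = F - 4*F = -3*F)
√(-165808 + (n(382) - x(-170))) = √(-165808 + (-3*382 - (-1)*(-170)/433)) = √(-165808 + (-1146 - 1*170/433)) = √(-165808 + (-1146 - 170/433)) = √(-165808 - 496388/433) = √(-72291252/433) = 2*I*√7825528029/433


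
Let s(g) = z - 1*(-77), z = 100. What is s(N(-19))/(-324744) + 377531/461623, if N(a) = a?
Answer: 40839739931/49969766504 ≈ 0.81729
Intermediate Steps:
s(g) = 177 (s(g) = 100 - 1*(-77) = 100 + 77 = 177)
s(N(-19))/(-324744) + 377531/461623 = 177/(-324744) + 377531/461623 = 177*(-1/324744) + 377531*(1/461623) = -59/108248 + 377531/461623 = 40839739931/49969766504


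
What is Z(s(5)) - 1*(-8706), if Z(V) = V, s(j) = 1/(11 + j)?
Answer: 139297/16 ≈ 8706.1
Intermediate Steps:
Z(s(5)) - 1*(-8706) = 1/(11 + 5) - 1*(-8706) = 1/16 + 8706 = 139297/16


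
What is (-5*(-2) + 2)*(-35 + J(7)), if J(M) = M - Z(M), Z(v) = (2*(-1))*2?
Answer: -288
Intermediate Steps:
Z(v) = -4 (Z(v) = -2*2 = -4)
J(M) = 4 + M (J(M) = M - 1*(-4) = M + 4 = 4 + M)
(-5*(-2) + 2)*(-35 + J(7)) = (-5*(-2) + 2)*(-35 + (4 + 7)) = (10 + 2)*(-35 + 11) = 12*(-24) = -288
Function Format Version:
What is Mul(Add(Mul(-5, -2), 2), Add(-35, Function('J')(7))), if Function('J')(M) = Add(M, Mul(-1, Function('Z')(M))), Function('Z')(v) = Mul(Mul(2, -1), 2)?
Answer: -288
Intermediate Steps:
Function('Z')(v) = -4 (Function('Z')(v) = Mul(-2, 2) = -4)
Function('J')(M) = Add(4, M) (Function('J')(M) = Add(M, Mul(-1, -4)) = Add(M, 4) = Add(4, M))
Mul(Add(Mul(-5, -2), 2), Add(-35, Function('J')(7))) = Mul(Add(Mul(-5, -2), 2), Add(-35, Add(4, 7))) = Mul(Add(10, 2), Add(-35, 11)) = Mul(12, -24) = -288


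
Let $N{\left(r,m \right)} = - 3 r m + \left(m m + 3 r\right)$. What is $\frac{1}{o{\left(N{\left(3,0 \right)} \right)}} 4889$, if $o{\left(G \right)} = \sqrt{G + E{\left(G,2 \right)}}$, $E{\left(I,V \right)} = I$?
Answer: $\frac{4889 \sqrt{2}}{6} \approx 1152.3$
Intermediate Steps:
$N{\left(r,m \right)} = m^{2} + 3 r - 3 m r$ ($N{\left(r,m \right)} = - 3 m r + \left(m^{2} + 3 r\right) = m^{2} + 3 r - 3 m r$)
$o{\left(G \right)} = \sqrt{2} \sqrt{G}$ ($o{\left(G \right)} = \sqrt{G + G} = \sqrt{2 G} = \sqrt{2} \sqrt{G}$)
$\frac{1}{o{\left(N{\left(3,0 \right)} \right)}} 4889 = \frac{1}{\sqrt{2} \sqrt{0^{2} + 3 \cdot 3 - 0 \cdot 3}} \cdot 4889 = \frac{1}{\sqrt{2} \sqrt{0 + 9 + 0}} \cdot 4889 = \frac{1}{\sqrt{2} \sqrt{9}} \cdot 4889 = \frac{1}{\sqrt{2} \cdot 3} \cdot 4889 = \frac{1}{3 \sqrt{2}} \cdot 4889 = \frac{\sqrt{2}}{6} \cdot 4889 = \frac{4889 \sqrt{2}}{6}$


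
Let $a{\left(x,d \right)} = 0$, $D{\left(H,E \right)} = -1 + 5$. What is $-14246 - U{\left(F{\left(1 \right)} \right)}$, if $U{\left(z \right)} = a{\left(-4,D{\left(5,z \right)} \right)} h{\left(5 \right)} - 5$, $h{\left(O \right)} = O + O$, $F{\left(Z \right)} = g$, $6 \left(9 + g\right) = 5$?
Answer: $-14241$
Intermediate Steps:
$g = - \frac{49}{6}$ ($g = -9 + \frac{1}{6} \cdot 5 = -9 + \frac{5}{6} = - \frac{49}{6} \approx -8.1667$)
$D{\left(H,E \right)} = 4$
$F{\left(Z \right)} = - \frac{49}{6}$
$h{\left(O \right)} = 2 O$
$U{\left(z \right)} = -5$ ($U{\left(z \right)} = 0 \cdot 2 \cdot 5 - 5 = 0 \cdot 10 - 5 = 0 - 5 = -5$)
$-14246 - U{\left(F{\left(1 \right)} \right)} = -14246 - -5 = -14246 + 5 = -14241$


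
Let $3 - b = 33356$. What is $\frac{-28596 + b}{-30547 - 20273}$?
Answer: $\frac{61949}{50820} \approx 1.219$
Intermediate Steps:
$b = -33353$ ($b = 3 - 33356 = -33353$)
$\frac{-28596 + b}{-30547 - 20273} = \frac{-28596 - 33353}{-30547 - 20273} = - \frac{61949}{-50820} = \left(-61949\right) \left(- \frac{1}{50820}\right) = \frac{61949}{50820}$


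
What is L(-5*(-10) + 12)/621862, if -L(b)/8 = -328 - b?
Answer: 1560/310931 ≈ 0.0050172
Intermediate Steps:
L(b) = 2624 + 8*b (L(b) = -8*(-328 - b) = 2624 + 8*b)
L(-5*(-10) + 12)/621862 = (2624 + 8*(-5*(-10) + 12))/621862 = (2624 + 8*(50 + 12))*(1/621862) = (2624 + 8*62)*(1/621862) = (2624 + 496)*(1/621862) = 3120*(1/621862) = 1560/310931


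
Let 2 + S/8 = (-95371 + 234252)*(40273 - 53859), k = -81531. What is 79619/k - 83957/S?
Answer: -400605975476323/410228611459488 ≈ -0.97654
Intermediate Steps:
S = -15094698144 (S = -16 + 8*((-95371 + 234252)*(40273 - 53859)) = -16 + 8*(138881*(-13586)) = -16 + 8*(-1886837266) = -16 - 15094698128 = -15094698144)
79619/k - 83957/S = 79619/(-81531) - 83957/(-15094698144) = 79619*(-1/81531) - 83957*(-1/15094698144) = -79619/81531 + 83957/15094698144 = -400605975476323/410228611459488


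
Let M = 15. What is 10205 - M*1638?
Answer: -14365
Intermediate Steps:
10205 - M*1638 = 10205 - 15*1638 = 10205 - 1*24570 = 10205 - 24570 = -14365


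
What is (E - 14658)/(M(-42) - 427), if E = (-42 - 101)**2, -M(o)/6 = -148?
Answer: 5791/461 ≈ 12.562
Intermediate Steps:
M(o) = 888 (M(o) = -6*(-148) = 888)
E = 20449 (E = (-143)**2 = 20449)
(E - 14658)/(M(-42) - 427) = (20449 - 14658)/(888 - 427) = 5791/461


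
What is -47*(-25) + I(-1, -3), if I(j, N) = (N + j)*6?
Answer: 1151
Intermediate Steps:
I(j, N) = 6*N + 6*j
-47*(-25) + I(-1, -3) = -47*(-25) + (6*(-3) + 6*(-1)) = 1175 + (-18 - 6) = 1175 - 24 = 1151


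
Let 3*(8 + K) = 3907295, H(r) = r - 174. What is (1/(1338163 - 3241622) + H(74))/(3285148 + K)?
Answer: -571037703/26196763731185 ≈ -2.1798e-5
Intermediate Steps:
H(r) = -174 + r
K = 3907271/3 (K = -8 + (⅓)*3907295 = -8 + 3907295/3 = 3907271/3 ≈ 1.3024e+6)
(1/(1338163 - 3241622) + H(74))/(3285148 + K) = (1/(1338163 - 3241622) + (-174 + 74))/(3285148 + 3907271/3) = (1/(-1903459) - 100)/(13762715/3) = (-1/1903459 - 100)*(3/13762715) = -190345901/1903459*3/13762715 = -571037703/26196763731185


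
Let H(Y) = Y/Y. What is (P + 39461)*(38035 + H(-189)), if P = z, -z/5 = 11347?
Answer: -657033864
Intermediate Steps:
z = -56735 (z = -5*11347 = -56735)
P = -56735
H(Y) = 1
(P + 39461)*(38035 + H(-189)) = (-56735 + 39461)*(38035 + 1) = -17274*38036 = -657033864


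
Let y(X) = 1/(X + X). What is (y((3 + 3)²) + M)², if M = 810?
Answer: 3401339041/5184 ≈ 6.5612e+5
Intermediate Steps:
y(X) = 1/(2*X)
(y((3 + 3)²) + M)² = (1/(2*((3 + 3)²)) + 810)² = (1/(2*(6²)) + 810)² = ((½)/36 + 810)² = ((½)*(1/36) + 810)² = (1/72 + 810)² = (58321/72)² = 3401339041/5184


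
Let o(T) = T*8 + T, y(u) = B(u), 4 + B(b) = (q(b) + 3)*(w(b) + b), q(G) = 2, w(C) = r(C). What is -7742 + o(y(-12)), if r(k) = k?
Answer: -8858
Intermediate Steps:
w(C) = C
B(b) = -4 + 10*b (B(b) = -4 + (2 + 3)*(b + b) = -4 + 5*(2*b) = -4 + 10*b)
y(u) = -4 + 10*u
o(T) = 9*T (o(T) = 8*T + T = 9*T)
-7742 + o(y(-12)) = -7742 + 9*(-4 + 10*(-12)) = -7742 + 9*(-4 - 120) = -7742 + 9*(-124) = -7742 - 1116 = -8858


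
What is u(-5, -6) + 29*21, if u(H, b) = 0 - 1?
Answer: 608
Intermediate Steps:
u(H, b) = -1
u(-5, -6) + 29*21 = -1 + 29*21 = -1 + 609 = 608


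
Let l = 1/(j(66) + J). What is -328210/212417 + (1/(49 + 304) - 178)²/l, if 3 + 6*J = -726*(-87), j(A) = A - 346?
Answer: 17185825613940190729/52938139906 ≈ 3.2464e+8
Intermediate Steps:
j(A) = -346 + A
J = 21053/2 (J = -½ + (-726*(-87))/6 = -½ + (⅙)*63162 = -½ + 10527 = 21053/2 ≈ 10527.)
l = 2/20493 (l = 1/((-346 + 66) + 21053/2) = 1/(-280 + 21053/2) = 1/(20493/2) = 2/20493 ≈ 9.7594e-5)
-328210/212417 + (1/(49 + 304) - 178)²/l = -328210/212417 + (1/(49 + 304) - 178)²/(2/20493) = -328210*1/212417 + (1/353 - 178)²*(20493/2) = -328210/212417 + (1/353 - 178)²*(20493/2) = -328210/212417 + (-62833/353)²*(20493/2) = -328210/212417 + (3947985889/124609)*(20493/2) = -328210/212417 + 80906074823277/249218 = 17185825613940190729/52938139906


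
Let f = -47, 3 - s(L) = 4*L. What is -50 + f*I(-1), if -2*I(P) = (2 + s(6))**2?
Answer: 16867/2 ≈ 8433.5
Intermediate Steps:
s(L) = 3 - 4*L
I(P) = -361/2 (I(P) = -(2 + (3 - 4*6))**2/2 = -(2 + (3 - 24))**2/2 = -(2 - 21)**2/2 = -1/2*(-19)**2 = -1/2*361 = -361/2)
-50 + f*I(-1) = -50 - 47*(-361/2) = -50 + 16967/2 = 16867/2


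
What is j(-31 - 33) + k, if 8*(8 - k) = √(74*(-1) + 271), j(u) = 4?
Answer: 12 - √197/8 ≈ 10.246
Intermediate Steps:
k = 8 - √197/8 (k = 8 - √(74*(-1) + 271)/8 = 8 - √(-74 + 271)/8 = 8 - √197/8 ≈ 6.2455)
j(-31 - 33) + k = 4 + (8 - √197/8) = 12 - √197/8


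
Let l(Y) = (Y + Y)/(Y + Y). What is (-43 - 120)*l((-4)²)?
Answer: -163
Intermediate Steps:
l(Y) = 1 (l(Y) = (2*Y)/((2*Y)) = (2*Y)*(1/(2*Y)) = 1)
(-43 - 120)*l((-4)²) = (-43 - 120)*1 = -163*1 = -163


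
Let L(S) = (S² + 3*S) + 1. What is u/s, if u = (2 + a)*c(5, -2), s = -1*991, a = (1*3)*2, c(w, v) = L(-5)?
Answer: -88/991 ≈ -0.088799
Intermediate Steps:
L(S) = 1 + S² + 3*S
c(w, v) = 11 (c(w, v) = 1 + (-5)² + 3*(-5) = 1 + 25 - 15 = 11)
a = 6 (a = 3*2 = 6)
s = -991
u = 88 (u = (2 + 6)*11 = 8*11 = 88)
u/s = 88/(-991) = 88*(-1/991) = -88/991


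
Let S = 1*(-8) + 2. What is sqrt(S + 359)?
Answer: sqrt(353) ≈ 18.788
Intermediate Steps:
S = -6 (S = -8 + 2 = -6)
sqrt(S + 359) = sqrt(-6 + 359) = sqrt(353)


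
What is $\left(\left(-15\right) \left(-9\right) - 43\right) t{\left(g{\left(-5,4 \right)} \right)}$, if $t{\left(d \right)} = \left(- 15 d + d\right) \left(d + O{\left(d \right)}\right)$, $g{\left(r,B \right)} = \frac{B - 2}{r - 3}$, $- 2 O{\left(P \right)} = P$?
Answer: $- \frac{161}{4} \approx -40.25$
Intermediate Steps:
$O{\left(P \right)} = - \frac{P}{2}$
$g{\left(r,B \right)} = \frac{-2 + B}{-3 + r}$
$t{\left(d \right)} = - 7 d^{2}$ ($t{\left(d \right)} = \left(- 15 d + d\right) \left(d - \frac{d}{2}\right) = - 14 d \frac{d}{2} = - 7 d^{2}$)
$\left(\left(-15\right) \left(-9\right) - 43\right) t{\left(g{\left(-5,4 \right)} \right)} = \left(\left(-15\right) \left(-9\right) - 43\right) \left(- 7 \left(\frac{-2 + 4}{-3 - 5}\right)^{2}\right) = \left(135 - 43\right) \left(- 7 \left(\frac{1}{-8} \cdot 2\right)^{2}\right) = 92 \left(- 7 \left(\left(- \frac{1}{8}\right) 2\right)^{2}\right) = 92 \left(- 7 \left(- \frac{1}{4}\right)^{2}\right) = 92 \left(\left(-7\right) \frac{1}{16}\right) = 92 \left(- \frac{7}{16}\right) = - \frac{161}{4}$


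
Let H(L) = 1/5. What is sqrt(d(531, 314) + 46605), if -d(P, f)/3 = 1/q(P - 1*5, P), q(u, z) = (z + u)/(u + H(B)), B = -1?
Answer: 2*sqrt(325423256655)/5285 ≈ 215.88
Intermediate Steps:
H(L) = 1/5
q(u, z) = (u + z)/(1/5 + u) (q(u, z) = (z + u)/(u + 1/5) = (u + z)/(1/5 + u))
d(P, f) = -3*(-24 + 5*P)/(5*(-5 + 2*P)) (d(P, f) = -3*(1 + 5*(P - 1*5))/(5*((P - 1*5) + P)) = -3*(1 + 5*(P - 5))/(5*((P - 5) + P)) = -3*(1 + 5*(-5 + P))/(5*((-5 + P) + P)) = -3*(1 + (-25 + 5*P))/(5*(-5 + 2*P)) = -3*(-24 + 5*P)/(5*(-5 + 2*P)))
sqrt(d(531, 314) + 46605) = sqrt(3*(24 - 5*531)/(5*(-5 + 2*531)) + 46605) = sqrt(3*(24 - 2655)/(5*(-5 + 1062)) + 46605) = sqrt((3/5)*(-2631)/1057 + 46605) = sqrt((3/5)*(1/1057)*(-2631) + 46605) = sqrt(-7893/5285 + 46605) = sqrt(246299532/5285) = 2*sqrt(325423256655)/5285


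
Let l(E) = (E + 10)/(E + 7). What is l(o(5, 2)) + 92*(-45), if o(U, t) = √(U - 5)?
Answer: -28970/7 ≈ -4138.6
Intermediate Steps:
o(U, t) = √(-5 + U)
l(E) = (10 + E)/(7 + E)
l(o(5, 2)) + 92*(-45) = (10 + √(-5 + 5))/(7 + √(-5 + 5)) + 92*(-45) = (10 + √0)/(7 + √0) - 4140 = (10 + 0)/(7 + 0) - 4140 = 10/7 - 4140 = -28970/7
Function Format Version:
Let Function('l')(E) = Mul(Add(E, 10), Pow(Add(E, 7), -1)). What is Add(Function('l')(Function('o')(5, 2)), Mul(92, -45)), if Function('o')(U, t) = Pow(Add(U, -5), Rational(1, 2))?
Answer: Rational(-28970, 7) ≈ -4138.6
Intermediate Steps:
Function('o')(U, t) = Pow(Add(-5, U), Rational(1, 2))
Function('l')(E) = Mul(Pow(Add(7, E), -1), Add(10, E)) (Function('l')(E) = Mul(Add(10, E), Pow(Add(7, E), -1)) = Mul(Pow(Add(7, E), -1), Add(10, E)))
Add(Function('l')(Function('o')(5, 2)), Mul(92, -45)) = Add(Mul(Pow(Add(7, Pow(Add(-5, 5), Rational(1, 2))), -1), Add(10, Pow(Add(-5, 5), Rational(1, 2)))), Mul(92, -45)) = Add(Mul(Pow(Add(7, Pow(0, Rational(1, 2))), -1), Add(10, Pow(0, Rational(1, 2)))), -4140) = Add(Mul(Pow(Add(7, 0), -1), Add(10, 0)), -4140) = Add(Mul(Pow(7, -1), 10), -4140) = Add(Mul(Rational(1, 7), 10), -4140) = Add(Rational(10, 7), -4140) = Rational(-28970, 7)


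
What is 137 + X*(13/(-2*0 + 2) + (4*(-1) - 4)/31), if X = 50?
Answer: 13922/31 ≈ 449.10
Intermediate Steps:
137 + X*(13/(-2*0 + 2) + (4*(-1) - 4)/31) = 137 + 50*(13/(-2*0 + 2) + (4*(-1) - 4)/31) = 137 + 50*(13/(0 + 2) + (-4 - 4)*(1/31)) = 137 + 50*(13/2 - 8*1/31) = 137 + 50*(13*(1/2) - 8/31) = 137 + 50*(13/2 - 8/31) = 137 + 50*(387/62) = 137 + 9675/31 = 13922/31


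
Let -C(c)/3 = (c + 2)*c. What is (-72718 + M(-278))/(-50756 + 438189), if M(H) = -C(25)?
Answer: -70693/387433 ≈ -0.18247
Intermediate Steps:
C(c) = -3*c*(2 + c) (C(c) = -3*(c + 2)*c = -3*(2 + c)*c = -3*c*(2 + c))
M(H) = 2025 (M(H) = -(-3)*25*(2 + 25) = -(-3)*25*27 = -1*(-2025) = 2025)
(-72718 + M(-278))/(-50756 + 438189) = (-72718 + 2025)/(-50756 + 438189) = -70693/387433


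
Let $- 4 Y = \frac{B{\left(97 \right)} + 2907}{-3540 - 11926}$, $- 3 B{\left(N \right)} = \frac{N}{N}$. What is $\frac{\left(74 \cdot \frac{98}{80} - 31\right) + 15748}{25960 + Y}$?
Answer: $\frac{7334433447}{12044942600} \approx 0.60892$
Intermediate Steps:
$B{\left(N \right)} = - \frac{1}{3}$ ($B{\left(N \right)} = - \frac{N \frac{1}{N}}{3} = \left(- \frac{1}{3}\right) 1 = - \frac{1}{3}$)
$Y = \frac{1090}{23199}$ ($Y = - \frac{\left(- \frac{1}{3} + 2907\right) \frac{1}{-3540 - 11926}}{4} = - \frac{\frac{8720}{3} \frac{1}{-15466}}{4} = - \frac{\frac{8720}{3} \left(- \frac{1}{15466}\right)}{4} = \left(- \frac{1}{4}\right) \left(- \frac{4360}{23199}\right) = \frac{1090}{23199} \approx 0.046985$)
$\frac{\left(74 \cdot \frac{98}{80} - 31\right) + 15748}{25960 + Y} = \frac{\left(74 \cdot \frac{98}{80} - 31\right) + 15748}{25960 + \frac{1090}{23199}} = \frac{\left(74 \cdot 98 \cdot \frac{1}{80} - 31\right) + 15748}{\frac{602247130}{23199}} = \left(\left(74 \cdot \frac{49}{40} - 31\right) + 15748\right) \frac{23199}{602247130} = \left(\left(\frac{1813}{20} - 31\right) + 15748\right) \frac{23199}{602247130} = \left(\frac{1193}{20} + 15748\right) \frac{23199}{602247130} = \frac{316153}{20} \cdot \frac{23199}{602247130} = \frac{7334433447}{12044942600}$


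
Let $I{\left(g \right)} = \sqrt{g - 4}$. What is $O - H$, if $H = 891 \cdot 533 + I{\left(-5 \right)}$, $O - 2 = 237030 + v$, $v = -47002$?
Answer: $-284873 - 3 i \approx -2.8487 \cdot 10^{5} - 3.0 i$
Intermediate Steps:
$I{\left(g \right)} = \sqrt{-4 + g}$
$O = 190030$ ($O = 2 + \left(237030 - 47002\right) = 2 + 190028 = 190030$)
$H = 474903 + 3 i$ ($H = 891 \cdot 533 + \sqrt{-4 - 5} = 474903 + \sqrt{-9} = 474903 + 3 i \approx 4.749 \cdot 10^{5} + 3.0 i$)
$O - H = 190030 - \left(474903 + 3 i\right) = -284873 - 3 i$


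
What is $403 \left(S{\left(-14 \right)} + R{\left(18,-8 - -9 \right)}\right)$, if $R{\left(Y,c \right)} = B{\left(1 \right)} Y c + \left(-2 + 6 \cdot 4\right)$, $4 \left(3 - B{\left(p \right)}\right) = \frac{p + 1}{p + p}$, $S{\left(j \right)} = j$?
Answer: $\frac{46345}{2} \approx 23173.0$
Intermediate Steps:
$B{\left(p \right)} = 3 - \frac{1 + p}{8 p}$ ($B{\left(p \right)} = 3 - \frac{\left(p + 1\right) \frac{1}{p + p}}{4} = 3 - \frac{\left(1 + p\right) \frac{1}{2 p}}{4} = 3 - \frac{\frac{1}{2} \frac{1}{p} \left(1 + p\right)}{4} = 3 - \frac{1 + p}{8 p}$)
$R{\left(Y,c \right)} = 22 + \frac{11 Y c}{4}$ ($R{\left(Y,c \right)} = \frac{-1 + 23 \cdot 1}{8 \cdot 1} Y c + \left(-2 + 6 \cdot 4\right) = \frac{1}{8} \cdot 1 \left(-1 + 23\right) Y c + \left(-2 + 24\right) = \frac{1}{8} \cdot 1 \cdot 22 Y c + 22 = \frac{11 Y}{4} c + 22 = \frac{11 Y c}{4} + 22 = 22 + \frac{11 Y c}{4}$)
$403 \left(S{\left(-14 \right)} + R{\left(18,-8 - -9 \right)}\right) = 403 \left(-14 + \left(22 + \frac{11}{4} \cdot 18 \left(-8 - -9\right)\right)\right) = 403 \left(-14 + \left(22 + \frac{11}{4} \cdot 18 \left(-8 + 9\right)\right)\right) = 403 \left(-14 + \left(22 + \frac{11}{4} \cdot 18 \cdot 1\right)\right) = 403 \left(-14 + \left(22 + \frac{99}{2}\right)\right) = 403 \left(-14 + \frac{143}{2}\right) = 403 \cdot \frac{115}{2} = \frac{46345}{2}$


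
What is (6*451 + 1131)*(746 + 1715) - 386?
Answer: 9442471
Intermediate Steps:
(6*451 + 1131)*(746 + 1715) - 386 = (2706 + 1131)*2461 - 386 = 3837*2461 - 386 = 9442857 - 386 = 9442471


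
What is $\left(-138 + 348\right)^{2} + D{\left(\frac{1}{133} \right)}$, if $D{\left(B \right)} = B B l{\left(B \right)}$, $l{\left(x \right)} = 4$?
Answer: $\frac{780084904}{17689} \approx 44100.0$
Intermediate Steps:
$D{\left(B \right)} = 4 B^{2}$ ($D{\left(B \right)} = B B 4 = B^{2} \cdot 4 = 4 B^{2}$)
$\left(-138 + 348\right)^{2} + D{\left(\frac{1}{133} \right)} = \left(-138 + 348\right)^{2} + 4 \left(\frac{1}{133}\right)^{2} = 210^{2} + \frac{4}{17689} = 44100 + 4 \cdot \frac{1}{17689} = 44100 + \frac{4}{17689} = \frac{780084904}{17689}$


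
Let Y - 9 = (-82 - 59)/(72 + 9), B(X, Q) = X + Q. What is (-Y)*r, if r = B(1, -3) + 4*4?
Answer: -2744/27 ≈ -101.63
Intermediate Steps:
B(X, Q) = Q + X
Y = 196/27 (Y = 9 + (-82 - 59)/(72 + 9) = 9 - 141/81 = 9 - 141*1/81 = 9 - 47/27 = 196/27 ≈ 7.2593)
r = 14 (r = (-3 + 1) + 4*4 = -2 + 16 = 14)
(-Y)*r = -1*196/27*14 = -196/27*14 = -2744/27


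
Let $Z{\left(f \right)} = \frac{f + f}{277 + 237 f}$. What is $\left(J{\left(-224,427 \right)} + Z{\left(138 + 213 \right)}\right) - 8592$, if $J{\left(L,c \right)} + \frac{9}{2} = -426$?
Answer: $- \frac{376526619}{41732} \approx -9022.5$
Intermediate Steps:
$J{\left(L,c \right)} = - \frac{861}{2}$ ($J{\left(L,c \right)} = - \frac{9}{2} - 426 = - \frac{861}{2}$)
$Z{\left(f \right)} = \frac{2 f}{277 + 237 f}$
$\left(J{\left(-224,427 \right)} + Z{\left(138 + 213 \right)}\right) - 8592 = \left(- \frac{861}{2} + \frac{2 \left(138 + 213\right)}{277 + 237 \left(138 + 213\right)}\right) - 8592 = \left(- \frac{861}{2} + 2 \cdot 351 \frac{1}{277 + 237 \cdot 351}\right) - 8592 = \left(- \frac{861}{2} + 2 \cdot 351 \frac{1}{277 + 83187}\right) - 8592 = \left(- \frac{861}{2} + 2 \cdot 351 \cdot \frac{1}{83464}\right) - 8592 = \left(- \frac{861}{2} + \frac{351}{41732}\right) - 8592 = - \frac{17965275}{41732} - 8592 = - \frac{376526619}{41732}$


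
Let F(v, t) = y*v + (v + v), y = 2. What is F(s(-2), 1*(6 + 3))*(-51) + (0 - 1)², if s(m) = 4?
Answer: -815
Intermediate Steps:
F(v, t) = 4*v (F(v, t) = 2*v + (v + v) = 2*v + 2*v = 4*v)
F(s(-2), 1*(6 + 3))*(-51) + (0 - 1)² = (4*4)*(-51) + (0 - 1)² = 16*(-51) + (-1)² = -816 + 1 = -815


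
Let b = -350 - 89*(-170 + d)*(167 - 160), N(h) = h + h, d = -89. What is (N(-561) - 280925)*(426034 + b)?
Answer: -165573152927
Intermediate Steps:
N(h) = 2*h
b = 161007 (b = -350 - 89*(-170 - 89)*(167 - 160) = -350 - (-23051)*7 = -350 - 89*(-1813) = -350 + 161357 = 161007)
(N(-561) - 280925)*(426034 + b) = (2*(-561) - 280925)*(426034 + 161007) = (-1122 - 280925)*587041 = -282047*587041 = -165573152927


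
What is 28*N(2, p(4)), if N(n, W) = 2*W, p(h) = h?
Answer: 224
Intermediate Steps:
28*N(2, p(4)) = 28*(2*4) = 28*8 = 224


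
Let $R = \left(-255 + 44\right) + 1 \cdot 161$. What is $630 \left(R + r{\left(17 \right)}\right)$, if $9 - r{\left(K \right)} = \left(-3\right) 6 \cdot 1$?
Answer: $-14490$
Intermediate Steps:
$r{\left(K \right)} = 27$ ($r{\left(K \right)} = 9 - \left(-3\right) 6 \cdot 1 = 9 - \left(-18\right) 1 = 9 - -18 = 9 + 18 = 27$)
$R = -50$ ($R = -211 + 161 = -50$)
$630 \left(R + r{\left(17 \right)}\right) = 630 \left(-50 + 27\right) = 630 \left(-23\right) = -14490$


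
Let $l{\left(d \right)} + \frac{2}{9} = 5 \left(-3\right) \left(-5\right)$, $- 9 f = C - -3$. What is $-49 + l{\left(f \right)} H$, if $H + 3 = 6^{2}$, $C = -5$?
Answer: $\frac{7256}{3} \approx 2418.7$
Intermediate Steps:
$H = 33$ ($H = -3 + 6^{2} = -3 + 36 = 33$)
$f = \frac{2}{9}$ ($f = - \frac{-5 - -3}{9} = - \frac{-5 + 3}{9} = \left(- \frac{1}{9}\right) \left(-2\right) = \frac{2}{9} \approx 0.22222$)
$l{\left(d \right)} = \frac{673}{9}$ ($l{\left(d \right)} = - \frac{2}{9} + 5 \left(-3\right) \left(-5\right) = - \frac{2}{9} - -75 = - \frac{2}{9} + 75 = \frac{673}{9}$)
$-49 + l{\left(f \right)} H = -49 + \frac{673}{9} \cdot 33 = -49 + \frac{7403}{3} = \frac{7256}{3}$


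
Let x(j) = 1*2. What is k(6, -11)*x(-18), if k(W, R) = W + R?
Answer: -10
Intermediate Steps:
k(W, R) = R + W
x(j) = 2
k(6, -11)*x(-18) = (-11 + 6)*2 = -5*2 = -10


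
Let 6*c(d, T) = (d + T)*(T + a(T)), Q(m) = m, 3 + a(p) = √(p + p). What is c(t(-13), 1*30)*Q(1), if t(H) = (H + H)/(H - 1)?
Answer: 2007/14 + 223*√15/21 ≈ 184.48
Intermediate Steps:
t(H) = 2*H/(-1 + H) (t(H) = (2*H)/(-1 + H) = 2*H/(-1 + H))
a(p) = -3 + √2*√p (a(p) = -3 + √(p + p) = -3 + √(2*p) = -3 + √2*√p)
c(d, T) = (T + d)*(-3 + T + √2*√T)/6 (c(d, T) = ((d + T)*(T + (-3 + √2*√T)))/6 = ((T + d)*(-3 + T + √2*√T))/6 = (T + d)*(-3 + T + √2*√T)/6)
c(t(-13), 1*30)*Q(1) = ((1*30)²/6 + (1*30)*(2*(-13)/(-1 - 13))/6 + (1*30)*(-3 + √2*√(1*30))/6 + (2*(-13)/(-1 - 13))*(-3 + √2*√(1*30))/6)*1 = ((⅙)*30² + (⅙)*30*(2*(-13)/(-14)) + (⅙)*30*(-3 + √2*√30) + (2*(-13)/(-14))*(-3 + √2*√30)/6)*1 = ((⅙)*900 + (⅙)*30*(2*(-13)*(-1/14)) + (⅙)*30*(-3 + 2*√15) + (2*(-13)*(-1/14))*(-3 + 2*√15)/6)*1 = (150 + (⅙)*30*(13/7) + (-15 + 10*√15) + (⅙)*(13/7)*(-3 + 2*√15))*1 = (150 + 65/7 + (-15 + 10*√15) + (-13/14 + 13*√15/21))*1 = (2007/14 + 223*√15/21)*1 = 2007/14 + 223*√15/21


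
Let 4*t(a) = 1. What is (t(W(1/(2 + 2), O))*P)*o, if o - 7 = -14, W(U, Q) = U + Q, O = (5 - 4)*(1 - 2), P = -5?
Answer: 35/4 ≈ 8.7500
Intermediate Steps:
O = -1 (O = 1*(-1) = -1)
W(U, Q) = Q + U
t(a) = 1/4 (t(a) = (1/4)*1 = 1/4)
o = -7 (o = 7 - 14 = -7)
(t(W(1/(2 + 2), O))*P)*o = ((1/4)*(-5))*(-7) = -5/4*(-7) = 35/4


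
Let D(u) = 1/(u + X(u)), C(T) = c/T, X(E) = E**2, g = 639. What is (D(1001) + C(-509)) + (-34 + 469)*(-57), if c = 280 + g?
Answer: -12659463964639/510528018 ≈ -24797.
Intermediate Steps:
c = 919 (c = 280 + 639 = 919)
C(T) = 919/T
D(u) = 1/(u + u**2)
(D(1001) + C(-509)) + (-34 + 469)*(-57) = (1/(1001*(1 + 1001)) + 919/(-509)) + (-34 + 469)*(-57) = ((1/1001)/1002 + 919*(-1/509)) + 435*(-57) = ((1/1001)*(1/1002) - 919/509) - 24795 = (1/1003002 - 919/509) - 24795 = -921758329/510528018 - 24795 = -12659463964639/510528018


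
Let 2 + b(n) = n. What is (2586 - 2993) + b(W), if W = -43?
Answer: -452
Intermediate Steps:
b(n) = -2 + n
(2586 - 2993) + b(W) = (2586 - 2993) + (-2 - 43) = -407 - 45 = -452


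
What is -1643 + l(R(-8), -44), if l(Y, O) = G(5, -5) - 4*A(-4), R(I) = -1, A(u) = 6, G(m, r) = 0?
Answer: -1667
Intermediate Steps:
l(Y, O) = -24 (l(Y, O) = 0 - 4*6 = 0 - 24 = -24)
-1643 + l(R(-8), -44) = -1643 - 24 = -1667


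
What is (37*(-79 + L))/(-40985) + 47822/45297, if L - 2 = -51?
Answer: 310644466/265213935 ≈ 1.1713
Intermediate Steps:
L = -49 (L = 2 - 51 = -49)
(37*(-79 + L))/(-40985) + 47822/45297 = (37*(-79 - 49))/(-40985) + 47822/45297 = (37*(-128))*(-1/40985) + 47822*(1/45297) = -4736*(-1/40985) + 47822/45297 = 4736/40985 + 47822/45297 = 310644466/265213935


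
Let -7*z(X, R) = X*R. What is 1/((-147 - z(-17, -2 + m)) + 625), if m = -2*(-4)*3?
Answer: 7/2972 ≈ 0.0023553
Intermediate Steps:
m = 24 (m = 8*3 = 24)
z(X, R) = -R*X/7 (z(X, R) = -X*R/7 = -R*X/7)
1/((-147 - z(-17, -2 + m)) + 625) = 1/((-147 - (-1)*(-2 + 24)*(-17)/7) + 625) = 1/((-147 - (-1)*22*(-17)/7) + 625) = 1/((-147 - 1*374/7) + 625) = 1/((-147 - 374/7) + 625) = 1/(-1403/7 + 625) = 1/(2972/7) = 7/2972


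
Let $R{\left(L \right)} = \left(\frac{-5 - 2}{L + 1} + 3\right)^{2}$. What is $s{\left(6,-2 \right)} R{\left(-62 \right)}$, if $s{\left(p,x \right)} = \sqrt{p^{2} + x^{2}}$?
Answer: $\frac{72200 \sqrt{10}}{3721} \approx 61.359$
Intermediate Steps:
$R{\left(L \right)} = \left(3 - \frac{7}{1 + L}\right)^{2}$ ($R{\left(L \right)} = \left(- \frac{7}{1 + L} + 3\right)^{2} = \left(3 - \frac{7}{1 + L}\right)^{2}$)
$s{\left(6,-2 \right)} R{\left(-62 \right)} = \sqrt{6^{2} + \left(-2\right)^{2}} \frac{\left(-4 + 3 \left(-62\right)\right)^{2}}{\left(1 - 62\right)^{2}} = \sqrt{36 + 4} \frac{\left(-4 - 186\right)^{2}}{3721} = \sqrt{40} \frac{\left(-190\right)^{2}}{3721} = 2 \sqrt{10} \cdot \frac{1}{3721} \cdot 36100 = 2 \sqrt{10} \cdot \frac{36100}{3721} = \frac{72200 \sqrt{10}}{3721}$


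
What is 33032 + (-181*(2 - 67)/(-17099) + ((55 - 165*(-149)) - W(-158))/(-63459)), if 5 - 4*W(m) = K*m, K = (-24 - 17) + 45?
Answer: 47788502794177/1446780588 ≈ 33031.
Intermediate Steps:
K = 4 (K = -41 + 45 = 4)
W(m) = 5/4 - m
33032 + (-181*(2 - 67)/(-17099) + ((55 - 165*(-149)) - W(-158))/(-63459)) = 33032 + (-181*(2 - 67)/(-17099) + ((55 - 165*(-149)) - (5/4 - 1*(-158)))/(-63459)) = 33032 + (-181*(-65)*(-1/17099) + ((55 + 24585) - (5/4 + 158))*(-1/63459)) = 33032 + (11765*(-1/17099) + (24640 - 1*637/4)*(-1/63459)) = 33032 + (-11765/17099 + (24640 - 637/4)*(-1/63459)) = 33032 + (-11765/17099 + (97923/4)*(-1/63459)) = 33032 + (-11765/17099 - 32641/84612) = 33032 - 1553588639/1446780588 = 47788502794177/1446780588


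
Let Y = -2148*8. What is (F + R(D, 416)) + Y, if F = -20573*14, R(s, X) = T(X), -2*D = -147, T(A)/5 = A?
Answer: -303126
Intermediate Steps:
T(A) = 5*A
D = 147/2 (D = -1/2*(-147) = 147/2 ≈ 73.500)
R(s, X) = 5*X
Y = -17184
F = -288022
(F + R(D, 416)) + Y = (-288022 + 5*416) - 17184 = (-288022 + 2080) - 17184 = -285942 - 17184 = -303126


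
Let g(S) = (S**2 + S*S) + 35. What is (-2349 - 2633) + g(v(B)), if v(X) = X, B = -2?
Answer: -4939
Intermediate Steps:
g(S) = 35 + 2*S**2 (g(S) = (S**2 + S**2) + 35 = 2*S**2 + 35 = 35 + 2*S**2)
(-2349 - 2633) + g(v(B)) = (-2349 - 2633) + (35 + 2*(-2)**2) = -4982 + (35 + 2*4) = -4982 + (35 + 8) = -4982 + 43 = -4939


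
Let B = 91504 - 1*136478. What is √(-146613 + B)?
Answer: I*√191587 ≈ 437.71*I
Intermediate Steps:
B = -44974 (B = 91504 - 136478 = -44974)
√(-146613 + B) = √(-146613 - 44974) = √(-191587) = I*√191587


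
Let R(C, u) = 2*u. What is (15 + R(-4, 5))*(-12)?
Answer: -300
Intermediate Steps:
(15 + R(-4, 5))*(-12) = (15 + 2*5)*(-12) = (15 + 10)*(-12) = 25*(-12) = -300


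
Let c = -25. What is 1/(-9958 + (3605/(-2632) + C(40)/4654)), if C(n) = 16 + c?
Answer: -874952/8713972113 ≈ -0.00010041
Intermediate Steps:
C(n) = -9 (C(n) = 16 - 25 = -9)
1/(-9958 + (3605/(-2632) + C(40)/4654)) = 1/(-9958 + (3605/(-2632) - 9/4654)) = 1/(-9958 + (3605*(-1/2632) - 9*1/4654)) = 1/(-9958 + (-515/376 - 9/4654)) = 1/(-9958 - 1200097/874952) = 1/(-8713972113/874952) = -874952/8713972113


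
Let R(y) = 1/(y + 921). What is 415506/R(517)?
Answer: 597497628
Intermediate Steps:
R(y) = 1/(921 + y)
415506/R(517) = 415506/(1/(921 + 517)) = 415506/(1/1438) = 415506*1438 = 597497628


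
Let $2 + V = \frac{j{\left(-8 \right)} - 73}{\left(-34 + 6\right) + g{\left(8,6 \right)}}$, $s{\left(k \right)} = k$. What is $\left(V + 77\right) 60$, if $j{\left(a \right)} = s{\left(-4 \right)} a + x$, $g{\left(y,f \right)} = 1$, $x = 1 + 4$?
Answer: $4580$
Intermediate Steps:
$x = 5$
$j{\left(a \right)} = 5 - 4 a$ ($j{\left(a \right)} = - 4 a + 5 = 5 - 4 a$)
$V = - \frac{2}{3}$ ($V = -2 + \frac{\left(5 - -32\right) - 73}{\left(-34 + 6\right) + 1} = -2 + \frac{\left(5 + 32\right) - 73}{-28 + 1} = -2 + \frac{37 - 73}{-27} = -2 - - \frac{4}{3} = -2 + \frac{4}{3} = - \frac{2}{3} \approx -0.66667$)
$\left(V + 77\right) 60 = \left(- \frac{2}{3} + 77\right) 60 = \frac{229}{3} \cdot 60 = 4580$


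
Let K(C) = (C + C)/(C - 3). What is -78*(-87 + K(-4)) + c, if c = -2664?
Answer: 28230/7 ≈ 4032.9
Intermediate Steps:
K(C) = 2*C/(-3 + C) (K(C) = (2*C)/(-3 + C) = 2*C/(-3 + C))
-78*(-87 + K(-4)) + c = -78*(-87 + 2*(-4)/(-3 - 4)) - 2664 = -78*(-87 + 2*(-4)/(-7)) - 2664 = -78*(-87 + 2*(-4)*(-1/7)) - 2664 = -78*(-87 + 8/7) - 2664 = -78*(-601/7) - 2664 = 46878/7 - 2664 = 28230/7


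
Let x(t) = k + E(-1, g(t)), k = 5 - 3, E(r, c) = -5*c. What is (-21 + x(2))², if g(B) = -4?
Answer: 1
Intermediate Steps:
k = 2
x(t) = 22 (x(t) = 2 - 5*(-4) = 2 + 20 = 22)
(-21 + x(2))² = (-21 + 22)² = 1² = 1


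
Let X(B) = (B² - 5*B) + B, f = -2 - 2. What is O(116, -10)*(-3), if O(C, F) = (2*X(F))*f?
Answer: 3360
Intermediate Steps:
f = -4
X(B) = B² - 4*B
O(C, F) = -8*F*(-4 + F) (O(C, F) = (2*(F*(-4 + F)))*(-4) = (2*F*(-4 + F))*(-4) = -8*F*(-4 + F))
O(116, -10)*(-3) = (8*(-10)*(4 - 1*(-10)))*(-3) = (8*(-10)*(4 + 10))*(-3) = (8*(-10)*14)*(-3) = -1120*(-3) = 3360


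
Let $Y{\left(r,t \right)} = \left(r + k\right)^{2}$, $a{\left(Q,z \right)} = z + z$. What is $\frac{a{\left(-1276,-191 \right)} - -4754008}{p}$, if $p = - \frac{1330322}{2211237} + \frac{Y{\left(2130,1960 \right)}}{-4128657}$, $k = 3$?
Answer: $- \frac{2066568531433913754}{740613518707} \approx -2.7903 \cdot 10^{6}$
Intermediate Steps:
$a{\left(Q,z \right)} = 2 z$
$Y{\left(r,t \right)} = \left(3 + r\right)^{2}$ ($Y{\left(r,t \right)} = \left(r + 3\right)^{2} = \left(3 + r\right)^{2}$)
$p = - \frac{740613518707}{434735196129}$ ($p = - \frac{1330322}{2211237} + \frac{\left(3 + 2130\right)^{2}}{-4128657} = \left(-1330322\right) \frac{1}{2211237} + 2133^{2} \left(- \frac{1}{4128657}\right) = - \frac{190046}{315891} + 4549689 \left(- \frac{1}{4128657}\right) = - \frac{190046}{315891} - \frac{1516563}{1376219} = - \frac{740613518707}{434735196129} \approx -1.7036$)
$\frac{a{\left(-1276,-191 \right)} - -4754008}{p} = \frac{2 \left(-191\right) - -4754008}{- \frac{740613518707}{434735196129}} = \left(-382 + 4754008\right) \left(- \frac{434735196129}{740613518707}\right) = 4753626 \left(- \frac{434735196129}{740613518707}\right) = - \frac{2066568531433913754}{740613518707}$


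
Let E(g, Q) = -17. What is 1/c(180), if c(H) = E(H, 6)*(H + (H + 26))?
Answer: -1/6562 ≈ -0.00015239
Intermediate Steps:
c(H) = -442 - 34*H (c(H) = -17*(H + (H + 26)) = -17*(H + (26 + H)) = -17*(26 + 2*H) = -442 - 34*H)
1/c(180) = 1/(-442 - 34*180) = 1/(-442 - 6120) = 1/(-6562) = -1/6562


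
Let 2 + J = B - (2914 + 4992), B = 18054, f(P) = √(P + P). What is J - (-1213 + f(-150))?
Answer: 11359 - 10*I*√3 ≈ 11359.0 - 17.32*I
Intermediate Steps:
f(P) = √2*√P (f(P) = √(2*P) = √2*√P)
J = 10146 (J = -2 + (18054 - (2914 + 4992)) = -2 + (18054 - 1*7906) = -2 + (18054 - 7906) = -2 + 10148 = 10146)
J - (-1213 + f(-150)) = 10146 - (-1213 + √2*√(-150)) = 10146 - (-1213 + √2*(5*I*√6)) = 10146 - (-1213 + 10*I*√3) = 10146 + (1213 - 10*I*√3) = 11359 - 10*I*√3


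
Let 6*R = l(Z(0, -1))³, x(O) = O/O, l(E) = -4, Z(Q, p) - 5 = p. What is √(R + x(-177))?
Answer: I*√87/3 ≈ 3.1091*I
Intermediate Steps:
Z(Q, p) = 5 + p
x(O) = 1
R = -32/3 (R = (⅙)*(-4)³ = (⅙)*(-64) = -32/3 ≈ -10.667)
√(R + x(-177)) = √(-32/3 + 1) = √(-29/3) = I*√87/3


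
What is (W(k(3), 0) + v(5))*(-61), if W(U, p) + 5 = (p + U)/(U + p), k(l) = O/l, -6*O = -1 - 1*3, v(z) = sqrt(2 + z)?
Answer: 244 - 61*sqrt(7) ≈ 82.609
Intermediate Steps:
O = 2/3 (O = -(-1 - 1*3)/6 = -(-1 - 3)/6 = -1/6*(-4) = 2/3 ≈ 0.66667)
k(l) = 2/(3*l)
W(U, p) = -4 (W(U, p) = -5 + (p + U)/(U + p) = -5 + (U + p)/(U + p) = -5 + 1 = -4)
(W(k(3), 0) + v(5))*(-61) = (-4 + sqrt(2 + 5))*(-61) = (-4 + sqrt(7))*(-61) = 244 - 61*sqrt(7)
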